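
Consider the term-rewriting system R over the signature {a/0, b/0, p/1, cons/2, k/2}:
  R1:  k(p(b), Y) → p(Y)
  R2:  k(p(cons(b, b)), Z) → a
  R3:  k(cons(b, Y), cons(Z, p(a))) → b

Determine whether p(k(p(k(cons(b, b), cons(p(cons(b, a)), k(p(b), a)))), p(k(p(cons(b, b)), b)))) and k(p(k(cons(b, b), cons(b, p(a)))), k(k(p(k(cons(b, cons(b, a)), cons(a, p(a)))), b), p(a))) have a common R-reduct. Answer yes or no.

yes — NF(t₁) = p(p(p(a))), NF(t₂) = p(p(p(a)))

Reduce t₁ = p(k(p(k(cons(b, b), cons(p(cons(b, a)), k(p(b), a)))), p(k(p(cons(b, b)), b)))):
1. p(k(p(k(cons(b, b), cons(p(cons(b, a)), k(p(b), a)))), p(k(p(cons(b, b)), b))))  →  p(k(p(k(cons(b, b), cons(p(cons(b, a)), p(a)))), p(k(p(cons(b, b)), b))))   [R1 at 1.1.1.2.2]
2. p(k(p(k(cons(b, b), cons(p(cons(b, a)), p(a)))), p(k(p(cons(b, b)), b))))  →  p(k(p(b), p(k(p(cons(b, b)), b))))   [R3 at 1.1.1]
3. p(k(p(b), p(k(p(cons(b, b)), b))))  →  p(p(p(k(p(cons(b, b)), b))))   [R1 at 1]
4. p(p(p(k(p(cons(b, b)), b))))  →  p(p(p(a)))   [R2 at 1.1.1]

Reduce t₂ = k(p(k(cons(b, b), cons(b, p(a)))), k(k(p(k(cons(b, cons(b, a)), cons(a, p(a)))), b), p(a))):
1. k(p(k(cons(b, b), cons(b, p(a)))), k(k(p(k(cons(b, cons(b, a)), cons(a, p(a)))), b), p(a)))  →  k(p(b), k(k(p(k(cons(b, cons(b, a)), cons(a, p(a)))), b), p(a)))   [R3 at 1.1]
2. k(p(b), k(k(p(k(cons(b, cons(b, a)), cons(a, p(a)))), b), p(a)))  →  p(k(k(p(k(cons(b, cons(b, a)), cons(a, p(a)))), b), p(a)))   [R1 at ε]
3. p(k(k(p(k(cons(b, cons(b, a)), cons(a, p(a)))), b), p(a)))  →  p(k(k(p(b), b), p(a)))   [R3 at 1.1.1.1]
4. p(k(k(p(b), b), p(a)))  →  p(k(p(b), p(a)))   [R1 at 1.1]
5. p(k(p(b), p(a)))  →  p(p(p(a)))   [R1 at 1]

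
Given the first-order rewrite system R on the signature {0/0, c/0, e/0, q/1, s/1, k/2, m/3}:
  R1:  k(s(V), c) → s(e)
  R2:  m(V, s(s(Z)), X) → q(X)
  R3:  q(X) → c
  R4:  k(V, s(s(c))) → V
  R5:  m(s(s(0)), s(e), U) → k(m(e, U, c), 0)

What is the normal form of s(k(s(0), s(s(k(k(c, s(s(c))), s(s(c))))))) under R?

s(s(0))

1. s(k(s(0), s(s(k(k(c, s(s(c))), s(s(c)))))))  →  s(k(s(0), s(s(k(c, s(s(c)))))))   [R4 at 1.2.1.1]
2. s(k(s(0), s(s(k(c, s(s(c)))))))  →  s(k(s(0), s(s(c))))   [R4 at 1.2.1.1]
3. s(k(s(0), s(s(c))))  →  s(s(0))   [R4 at 1]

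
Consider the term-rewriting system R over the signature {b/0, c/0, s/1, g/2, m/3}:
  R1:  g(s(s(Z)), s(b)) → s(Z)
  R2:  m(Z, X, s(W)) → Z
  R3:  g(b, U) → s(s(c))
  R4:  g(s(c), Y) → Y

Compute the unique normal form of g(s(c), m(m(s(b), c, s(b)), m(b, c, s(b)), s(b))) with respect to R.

s(b)

1. g(s(c), m(m(s(b), c, s(b)), m(b, c, s(b)), s(b)))  →  m(m(s(b), c, s(b)), m(b, c, s(b)), s(b))   [R4 at ε]
2. m(m(s(b), c, s(b)), m(b, c, s(b)), s(b))  →  m(s(b), c, s(b))   [R2 at ε]
3. m(s(b), c, s(b))  →  s(b)   [R2 at ε]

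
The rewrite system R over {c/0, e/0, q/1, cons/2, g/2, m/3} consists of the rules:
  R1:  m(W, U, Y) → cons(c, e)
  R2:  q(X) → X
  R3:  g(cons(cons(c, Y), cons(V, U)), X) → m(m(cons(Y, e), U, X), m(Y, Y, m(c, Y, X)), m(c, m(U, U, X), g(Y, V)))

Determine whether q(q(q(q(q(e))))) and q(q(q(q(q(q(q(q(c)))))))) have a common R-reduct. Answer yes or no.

no — NF(t₁) = e, NF(t₂) = c

Reduce t₁ = q(q(q(q(q(e))))):
1. q(q(q(q(q(e)))))  →  q(q(q(q(e))))   [R2 at ε]
2. q(q(q(q(e))))  →  q(q(q(e)))   [R2 at ε]
3. q(q(q(e)))  →  q(q(e))   [R2 at ε]
4. q(q(e))  →  q(e)   [R2 at ε]
5. q(e)  →  e   [R2 at ε]

Reduce t₂ = q(q(q(q(q(q(q(q(c)))))))):
1. q(q(q(q(q(q(q(q(c))))))))  →  q(q(q(q(q(q(q(c)))))))   [R2 at ε]
2. q(q(q(q(q(q(q(c)))))))  →  q(q(q(q(q(q(c))))))   [R2 at ε]
3. q(q(q(q(q(q(c))))))  →  q(q(q(q(q(c)))))   [R2 at ε]
4. q(q(q(q(q(c)))))  →  q(q(q(q(c))))   [R2 at ε]
5. q(q(q(q(c))))  →  q(q(q(c)))   [R2 at ε]
6. q(q(q(c)))  →  q(q(c))   [R2 at ε]
7. q(q(c))  →  q(c)   [R2 at ε]
8. q(c)  →  c   [R2 at ε]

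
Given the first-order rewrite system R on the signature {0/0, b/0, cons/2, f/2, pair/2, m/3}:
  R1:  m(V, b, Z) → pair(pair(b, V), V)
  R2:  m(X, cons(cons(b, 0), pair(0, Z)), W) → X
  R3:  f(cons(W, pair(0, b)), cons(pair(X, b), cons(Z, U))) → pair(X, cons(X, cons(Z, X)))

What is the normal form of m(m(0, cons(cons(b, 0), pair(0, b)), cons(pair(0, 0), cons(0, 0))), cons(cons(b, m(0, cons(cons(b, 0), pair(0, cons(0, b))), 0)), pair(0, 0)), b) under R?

0

1. m(m(0, cons(cons(b, 0), pair(0, b)), cons(pair(0, 0), cons(0, 0))), cons(cons(b, m(0, cons(cons(b, 0), pair(0, cons(0, b))), 0)), pair(0, 0)), b)  →  m(0, cons(cons(b, m(0, cons(cons(b, 0), pair(0, cons(0, b))), 0)), pair(0, 0)), b)   [R2 at 1]
2. m(0, cons(cons(b, m(0, cons(cons(b, 0), pair(0, cons(0, b))), 0)), pair(0, 0)), b)  →  m(0, cons(cons(b, 0), pair(0, 0)), b)   [R2 at 2.1.2]
3. m(0, cons(cons(b, 0), pair(0, 0)), b)  →  0   [R2 at ε]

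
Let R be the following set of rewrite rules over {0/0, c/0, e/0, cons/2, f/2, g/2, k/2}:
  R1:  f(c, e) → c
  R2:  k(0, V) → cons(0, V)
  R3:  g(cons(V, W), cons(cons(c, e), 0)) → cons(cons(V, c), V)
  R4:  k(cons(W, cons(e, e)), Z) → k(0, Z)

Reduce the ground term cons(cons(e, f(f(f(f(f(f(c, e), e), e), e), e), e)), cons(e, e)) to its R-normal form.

cons(cons(e, c), cons(e, e))

1. cons(cons(e, f(f(f(f(f(f(c, e), e), e), e), e), e)), cons(e, e))  →  cons(cons(e, f(f(f(f(f(c, e), e), e), e), e)), cons(e, e))   [R1 at 1.2.1.1.1.1.1]
2. cons(cons(e, f(f(f(f(f(c, e), e), e), e), e)), cons(e, e))  →  cons(cons(e, f(f(f(f(c, e), e), e), e)), cons(e, e))   [R1 at 1.2.1.1.1.1]
3. cons(cons(e, f(f(f(f(c, e), e), e), e)), cons(e, e))  →  cons(cons(e, f(f(f(c, e), e), e)), cons(e, e))   [R1 at 1.2.1.1.1]
4. cons(cons(e, f(f(f(c, e), e), e)), cons(e, e))  →  cons(cons(e, f(f(c, e), e)), cons(e, e))   [R1 at 1.2.1.1]
5. cons(cons(e, f(f(c, e), e)), cons(e, e))  →  cons(cons(e, f(c, e)), cons(e, e))   [R1 at 1.2.1]
6. cons(cons(e, f(c, e)), cons(e, e))  →  cons(cons(e, c), cons(e, e))   [R1 at 1.2]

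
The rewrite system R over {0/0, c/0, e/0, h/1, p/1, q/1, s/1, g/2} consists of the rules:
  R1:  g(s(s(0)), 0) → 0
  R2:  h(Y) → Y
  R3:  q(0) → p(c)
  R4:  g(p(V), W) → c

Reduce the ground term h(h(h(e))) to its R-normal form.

e

1. h(h(h(e)))  →  h(h(e))   [R2 at ε]
2. h(h(e))  →  h(e)   [R2 at ε]
3. h(e)  →  e   [R2 at ε]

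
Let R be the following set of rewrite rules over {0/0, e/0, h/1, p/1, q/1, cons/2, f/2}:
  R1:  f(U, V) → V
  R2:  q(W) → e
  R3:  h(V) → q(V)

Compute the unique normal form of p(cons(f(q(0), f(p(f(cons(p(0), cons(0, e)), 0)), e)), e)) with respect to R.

1. p(cons(f(q(0), f(p(f(cons(p(0), cons(0, e)), 0)), e)), e))  →  p(cons(f(p(f(cons(p(0), cons(0, e)), 0)), e), e))   [R1 at 1.1]
2. p(cons(f(p(f(cons(p(0), cons(0, e)), 0)), e), e))  →  p(cons(e, e))   [R1 at 1.1]

p(cons(e, e))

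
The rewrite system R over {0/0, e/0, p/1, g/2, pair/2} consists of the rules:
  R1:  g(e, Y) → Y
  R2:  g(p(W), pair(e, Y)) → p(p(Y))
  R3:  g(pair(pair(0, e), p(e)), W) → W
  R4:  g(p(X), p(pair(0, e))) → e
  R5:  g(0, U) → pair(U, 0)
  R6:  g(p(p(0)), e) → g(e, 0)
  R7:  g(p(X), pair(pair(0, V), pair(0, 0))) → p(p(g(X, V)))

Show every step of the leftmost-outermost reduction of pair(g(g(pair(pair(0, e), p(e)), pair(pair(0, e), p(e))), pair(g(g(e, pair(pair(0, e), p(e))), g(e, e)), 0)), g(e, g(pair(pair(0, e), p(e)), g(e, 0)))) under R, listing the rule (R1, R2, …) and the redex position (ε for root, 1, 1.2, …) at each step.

1. pair(g(g(pair(pair(0, e), p(e)), pair(pair(0, e), p(e))), pair(g(g(e, pair(pair(0, e), p(e))), g(e, e)), 0)), g(e, g(pair(pair(0, e), p(e)), g(e, 0))))  →  pair(g(pair(pair(0, e), p(e)), pair(g(g(e, pair(pair(0, e), p(e))), g(e, e)), 0)), g(e, g(pair(pair(0, e), p(e)), g(e, 0))))   [R3 at 1.1]
2. pair(g(pair(pair(0, e), p(e)), pair(g(g(e, pair(pair(0, e), p(e))), g(e, e)), 0)), g(e, g(pair(pair(0, e), p(e)), g(e, 0))))  →  pair(pair(g(g(e, pair(pair(0, e), p(e))), g(e, e)), 0), g(e, g(pair(pair(0, e), p(e)), g(e, 0))))   [R3 at 1]
3. pair(pair(g(g(e, pair(pair(0, e), p(e))), g(e, e)), 0), g(e, g(pair(pair(0, e), p(e)), g(e, 0))))  →  pair(pair(g(pair(pair(0, e), p(e)), g(e, e)), 0), g(e, g(pair(pair(0, e), p(e)), g(e, 0))))   [R1 at 1.1.1]
4. pair(pair(g(pair(pair(0, e), p(e)), g(e, e)), 0), g(e, g(pair(pair(0, e), p(e)), g(e, 0))))  →  pair(pair(g(e, e), 0), g(e, g(pair(pair(0, e), p(e)), g(e, 0))))   [R3 at 1.1]
5. pair(pair(g(e, e), 0), g(e, g(pair(pair(0, e), p(e)), g(e, 0))))  →  pair(pair(e, 0), g(e, g(pair(pair(0, e), p(e)), g(e, 0))))   [R1 at 1.1]
6. pair(pair(e, 0), g(e, g(pair(pair(0, e), p(e)), g(e, 0))))  →  pair(pair(e, 0), g(pair(pair(0, e), p(e)), g(e, 0)))   [R1 at 2]
7. pair(pair(e, 0), g(pair(pair(0, e), p(e)), g(e, 0)))  →  pair(pair(e, 0), g(e, 0))   [R3 at 2]
8. pair(pair(e, 0), g(e, 0))  →  pair(pair(e, 0), 0)   [R1 at 2]

pair(pair(e, 0), 0)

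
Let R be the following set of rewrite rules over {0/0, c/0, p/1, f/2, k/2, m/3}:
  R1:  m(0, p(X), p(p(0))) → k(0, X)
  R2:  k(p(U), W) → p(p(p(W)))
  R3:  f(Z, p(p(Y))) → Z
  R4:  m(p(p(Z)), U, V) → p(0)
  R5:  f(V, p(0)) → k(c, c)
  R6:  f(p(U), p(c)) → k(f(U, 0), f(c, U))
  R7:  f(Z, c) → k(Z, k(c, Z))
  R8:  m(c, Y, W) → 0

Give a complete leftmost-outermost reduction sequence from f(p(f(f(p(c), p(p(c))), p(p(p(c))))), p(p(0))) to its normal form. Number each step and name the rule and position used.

1. f(p(f(f(p(c), p(p(c))), p(p(p(c))))), p(p(0)))  →  p(f(f(p(c), p(p(c))), p(p(p(c)))))   [R3 at ε]
2. p(f(f(p(c), p(p(c))), p(p(p(c)))))  →  p(f(p(c), p(p(c))))   [R3 at 1]
3. p(f(p(c), p(p(c))))  →  p(p(c))   [R3 at 1]

p(p(c))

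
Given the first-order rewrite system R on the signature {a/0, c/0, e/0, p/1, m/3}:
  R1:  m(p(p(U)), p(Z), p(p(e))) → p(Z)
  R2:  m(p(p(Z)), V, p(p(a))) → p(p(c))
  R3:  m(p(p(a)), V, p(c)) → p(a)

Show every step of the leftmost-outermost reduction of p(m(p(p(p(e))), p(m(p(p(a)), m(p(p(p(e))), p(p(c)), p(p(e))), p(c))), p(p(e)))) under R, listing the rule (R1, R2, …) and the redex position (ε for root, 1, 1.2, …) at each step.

1. p(m(p(p(p(e))), p(m(p(p(a)), m(p(p(p(e))), p(p(c)), p(p(e))), p(c))), p(p(e))))  →  p(p(m(p(p(a)), m(p(p(p(e))), p(p(c)), p(p(e))), p(c))))   [R1 at 1]
2. p(p(m(p(p(a)), m(p(p(p(e))), p(p(c)), p(p(e))), p(c))))  →  p(p(p(a)))   [R3 at 1.1]

p(p(p(a)))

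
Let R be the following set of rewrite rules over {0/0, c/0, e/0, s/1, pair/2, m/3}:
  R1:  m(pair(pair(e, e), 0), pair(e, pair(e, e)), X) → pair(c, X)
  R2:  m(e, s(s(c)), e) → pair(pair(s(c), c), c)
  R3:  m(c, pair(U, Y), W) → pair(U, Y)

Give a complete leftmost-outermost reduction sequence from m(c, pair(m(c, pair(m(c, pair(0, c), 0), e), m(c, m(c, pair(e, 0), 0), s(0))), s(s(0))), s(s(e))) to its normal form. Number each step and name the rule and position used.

pair(pair(pair(0, c), e), s(s(0)))

1. m(c, pair(m(c, pair(m(c, pair(0, c), 0), e), m(c, m(c, pair(e, 0), 0), s(0))), s(s(0))), s(s(e)))  →  pair(m(c, pair(m(c, pair(0, c), 0), e), m(c, m(c, pair(e, 0), 0), s(0))), s(s(0)))   [R3 at ε]
2. pair(m(c, pair(m(c, pair(0, c), 0), e), m(c, m(c, pair(e, 0), 0), s(0))), s(s(0)))  →  pair(pair(m(c, pair(0, c), 0), e), s(s(0)))   [R3 at 1]
3. pair(pair(m(c, pair(0, c), 0), e), s(s(0)))  →  pair(pair(pair(0, c), e), s(s(0)))   [R3 at 1.1]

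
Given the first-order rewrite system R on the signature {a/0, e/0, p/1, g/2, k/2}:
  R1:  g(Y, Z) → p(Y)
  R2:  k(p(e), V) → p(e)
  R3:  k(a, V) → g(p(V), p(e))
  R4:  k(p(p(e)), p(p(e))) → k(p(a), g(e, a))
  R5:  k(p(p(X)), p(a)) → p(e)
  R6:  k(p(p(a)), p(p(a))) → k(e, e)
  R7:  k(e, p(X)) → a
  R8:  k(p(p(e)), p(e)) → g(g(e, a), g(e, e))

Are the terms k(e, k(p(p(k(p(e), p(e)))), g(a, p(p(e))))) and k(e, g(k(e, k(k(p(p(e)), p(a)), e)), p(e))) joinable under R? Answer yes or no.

yes — NF(t₁) = a, NF(t₂) = a

Reduce t₁ = k(e, k(p(p(k(p(e), p(e)))), g(a, p(p(e))))):
1. k(e, k(p(p(k(p(e), p(e)))), g(a, p(p(e)))))  →  k(e, k(p(p(p(e))), g(a, p(p(e)))))   [R2 at 2.1.1.1]
2. k(e, k(p(p(p(e))), g(a, p(p(e)))))  →  k(e, k(p(p(p(e))), p(a)))   [R1 at 2.2]
3. k(e, k(p(p(p(e))), p(a)))  →  k(e, p(e))   [R5 at 2]
4. k(e, p(e))  →  a   [R7 at ε]

Reduce t₂ = k(e, g(k(e, k(k(p(p(e)), p(a)), e)), p(e))):
1. k(e, g(k(e, k(k(p(p(e)), p(a)), e)), p(e)))  →  k(e, p(k(e, k(k(p(p(e)), p(a)), e))))   [R1 at 2]
2. k(e, p(k(e, k(k(p(p(e)), p(a)), e))))  →  a   [R7 at ε]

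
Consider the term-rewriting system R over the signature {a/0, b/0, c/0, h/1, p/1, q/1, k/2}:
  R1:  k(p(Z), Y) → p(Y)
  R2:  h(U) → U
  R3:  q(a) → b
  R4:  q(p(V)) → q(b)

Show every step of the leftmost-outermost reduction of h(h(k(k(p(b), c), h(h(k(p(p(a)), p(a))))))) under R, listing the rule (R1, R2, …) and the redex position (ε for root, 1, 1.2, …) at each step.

p(p(p(a)))

1. h(h(k(k(p(b), c), h(h(k(p(p(a)), p(a)))))))  →  h(k(k(p(b), c), h(h(k(p(p(a)), p(a))))))   [R2 at ε]
2. h(k(k(p(b), c), h(h(k(p(p(a)), p(a))))))  →  k(k(p(b), c), h(h(k(p(p(a)), p(a)))))   [R2 at ε]
3. k(k(p(b), c), h(h(k(p(p(a)), p(a)))))  →  k(p(c), h(h(k(p(p(a)), p(a)))))   [R1 at 1]
4. k(p(c), h(h(k(p(p(a)), p(a)))))  →  p(h(h(k(p(p(a)), p(a)))))   [R1 at ε]
5. p(h(h(k(p(p(a)), p(a)))))  →  p(h(k(p(p(a)), p(a))))   [R2 at 1]
6. p(h(k(p(p(a)), p(a))))  →  p(k(p(p(a)), p(a)))   [R2 at 1]
7. p(k(p(p(a)), p(a)))  →  p(p(p(a)))   [R1 at 1]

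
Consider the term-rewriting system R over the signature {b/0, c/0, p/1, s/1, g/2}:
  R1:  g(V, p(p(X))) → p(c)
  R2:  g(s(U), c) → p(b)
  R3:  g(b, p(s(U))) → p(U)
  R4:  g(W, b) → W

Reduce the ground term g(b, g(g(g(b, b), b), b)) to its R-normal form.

b

1. g(b, g(g(g(b, b), b), b))  →  g(b, g(g(b, b), b))   [R4 at 2]
2. g(b, g(g(b, b), b))  →  g(b, g(b, b))   [R4 at 2]
3. g(b, g(b, b))  →  g(b, b)   [R4 at 2]
4. g(b, b)  →  b   [R4 at ε]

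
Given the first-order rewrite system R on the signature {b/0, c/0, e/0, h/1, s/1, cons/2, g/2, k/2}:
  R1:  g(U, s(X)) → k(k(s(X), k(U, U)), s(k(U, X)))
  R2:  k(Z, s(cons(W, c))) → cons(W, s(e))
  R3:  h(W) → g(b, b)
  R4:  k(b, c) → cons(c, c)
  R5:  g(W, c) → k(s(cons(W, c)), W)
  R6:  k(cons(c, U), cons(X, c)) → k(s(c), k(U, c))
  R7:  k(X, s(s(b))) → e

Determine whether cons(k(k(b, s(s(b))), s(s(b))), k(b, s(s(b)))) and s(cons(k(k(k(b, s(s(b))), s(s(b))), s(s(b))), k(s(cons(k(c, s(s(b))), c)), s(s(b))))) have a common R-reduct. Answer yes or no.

no — NF(t₁) = cons(e, e), NF(t₂) = s(cons(e, e))

Reduce t₁ = cons(k(k(b, s(s(b))), s(s(b))), k(b, s(s(b)))):
1. cons(k(k(b, s(s(b))), s(s(b))), k(b, s(s(b))))  →  cons(e, k(b, s(s(b))))   [R7 at 1]
2. cons(e, k(b, s(s(b))))  →  cons(e, e)   [R7 at 2]

Reduce t₂ = s(cons(k(k(k(b, s(s(b))), s(s(b))), s(s(b))), k(s(cons(k(c, s(s(b))), c)), s(s(b))))):
1. s(cons(k(k(k(b, s(s(b))), s(s(b))), s(s(b))), k(s(cons(k(c, s(s(b))), c)), s(s(b)))))  →  s(cons(e, k(s(cons(k(c, s(s(b))), c)), s(s(b)))))   [R7 at 1.1]
2. s(cons(e, k(s(cons(k(c, s(s(b))), c)), s(s(b)))))  →  s(cons(e, e))   [R7 at 1.2]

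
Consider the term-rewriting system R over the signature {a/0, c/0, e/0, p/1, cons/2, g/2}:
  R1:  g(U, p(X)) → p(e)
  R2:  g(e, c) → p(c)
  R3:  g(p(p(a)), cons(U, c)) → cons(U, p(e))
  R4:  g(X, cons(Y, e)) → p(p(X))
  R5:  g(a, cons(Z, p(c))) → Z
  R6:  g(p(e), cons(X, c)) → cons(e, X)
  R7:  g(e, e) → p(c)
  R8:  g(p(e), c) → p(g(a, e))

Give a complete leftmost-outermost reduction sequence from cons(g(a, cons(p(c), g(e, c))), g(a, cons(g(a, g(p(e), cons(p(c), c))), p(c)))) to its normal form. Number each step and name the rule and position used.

1. cons(g(a, cons(p(c), g(e, c))), g(a, cons(g(a, g(p(e), cons(p(c), c))), p(c))))  →  cons(g(a, cons(p(c), p(c))), g(a, cons(g(a, g(p(e), cons(p(c), c))), p(c))))   [R2 at 1.2.2]
2. cons(g(a, cons(p(c), p(c))), g(a, cons(g(a, g(p(e), cons(p(c), c))), p(c))))  →  cons(p(c), g(a, cons(g(a, g(p(e), cons(p(c), c))), p(c))))   [R5 at 1]
3. cons(p(c), g(a, cons(g(a, g(p(e), cons(p(c), c))), p(c))))  →  cons(p(c), g(a, g(p(e), cons(p(c), c))))   [R5 at 2]
4. cons(p(c), g(a, g(p(e), cons(p(c), c))))  →  cons(p(c), g(a, cons(e, p(c))))   [R6 at 2.2]
5. cons(p(c), g(a, cons(e, p(c))))  →  cons(p(c), e)   [R5 at 2]

cons(p(c), e)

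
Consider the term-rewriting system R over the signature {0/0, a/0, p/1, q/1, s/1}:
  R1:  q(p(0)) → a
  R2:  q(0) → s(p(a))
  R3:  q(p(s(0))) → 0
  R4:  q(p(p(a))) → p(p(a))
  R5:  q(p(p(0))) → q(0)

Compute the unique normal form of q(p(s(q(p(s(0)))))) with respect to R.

0

1. q(p(s(q(p(s(0))))))  →  q(p(s(0)))   [R3 at 1.1.1]
2. q(p(s(0)))  →  0   [R3 at ε]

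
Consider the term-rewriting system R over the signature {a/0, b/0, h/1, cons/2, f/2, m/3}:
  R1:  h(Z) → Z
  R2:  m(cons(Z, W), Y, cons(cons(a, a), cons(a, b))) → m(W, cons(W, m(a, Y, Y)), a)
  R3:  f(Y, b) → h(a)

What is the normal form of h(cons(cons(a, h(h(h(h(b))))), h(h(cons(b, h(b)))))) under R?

cons(cons(a, b), cons(b, b))

1. h(cons(cons(a, h(h(h(h(b))))), h(h(cons(b, h(b))))))  →  cons(cons(a, h(h(h(h(b))))), h(h(cons(b, h(b)))))   [R1 at ε]
2. cons(cons(a, h(h(h(h(b))))), h(h(cons(b, h(b)))))  →  cons(cons(a, h(h(h(b)))), h(h(cons(b, h(b)))))   [R1 at 1.2]
3. cons(cons(a, h(h(h(b)))), h(h(cons(b, h(b)))))  →  cons(cons(a, h(h(b))), h(h(cons(b, h(b)))))   [R1 at 1.2]
4. cons(cons(a, h(h(b))), h(h(cons(b, h(b)))))  →  cons(cons(a, h(b)), h(h(cons(b, h(b)))))   [R1 at 1.2]
5. cons(cons(a, h(b)), h(h(cons(b, h(b)))))  →  cons(cons(a, b), h(h(cons(b, h(b)))))   [R1 at 1.2]
6. cons(cons(a, b), h(h(cons(b, h(b)))))  →  cons(cons(a, b), h(cons(b, h(b))))   [R1 at 2]
7. cons(cons(a, b), h(cons(b, h(b))))  →  cons(cons(a, b), cons(b, h(b)))   [R1 at 2]
8. cons(cons(a, b), cons(b, h(b)))  →  cons(cons(a, b), cons(b, b))   [R1 at 2.2]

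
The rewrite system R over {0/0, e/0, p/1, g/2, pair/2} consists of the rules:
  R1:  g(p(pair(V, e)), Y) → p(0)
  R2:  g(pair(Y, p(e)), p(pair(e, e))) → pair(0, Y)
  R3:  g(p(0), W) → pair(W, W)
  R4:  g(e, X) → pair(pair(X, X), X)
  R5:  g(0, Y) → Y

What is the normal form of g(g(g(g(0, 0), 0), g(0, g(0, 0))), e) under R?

1. g(g(g(g(0, 0), 0), g(0, g(0, 0))), e)  →  g(g(g(0, 0), g(0, g(0, 0))), e)   [R5 at 1.1.1]
2. g(g(g(0, 0), g(0, g(0, 0))), e)  →  g(g(0, g(0, g(0, 0))), e)   [R5 at 1.1]
3. g(g(0, g(0, g(0, 0))), e)  →  g(g(0, g(0, 0)), e)   [R5 at 1]
4. g(g(0, g(0, 0)), e)  →  g(g(0, 0), e)   [R5 at 1]
5. g(g(0, 0), e)  →  g(0, e)   [R5 at 1]
6. g(0, e)  →  e   [R5 at ε]

e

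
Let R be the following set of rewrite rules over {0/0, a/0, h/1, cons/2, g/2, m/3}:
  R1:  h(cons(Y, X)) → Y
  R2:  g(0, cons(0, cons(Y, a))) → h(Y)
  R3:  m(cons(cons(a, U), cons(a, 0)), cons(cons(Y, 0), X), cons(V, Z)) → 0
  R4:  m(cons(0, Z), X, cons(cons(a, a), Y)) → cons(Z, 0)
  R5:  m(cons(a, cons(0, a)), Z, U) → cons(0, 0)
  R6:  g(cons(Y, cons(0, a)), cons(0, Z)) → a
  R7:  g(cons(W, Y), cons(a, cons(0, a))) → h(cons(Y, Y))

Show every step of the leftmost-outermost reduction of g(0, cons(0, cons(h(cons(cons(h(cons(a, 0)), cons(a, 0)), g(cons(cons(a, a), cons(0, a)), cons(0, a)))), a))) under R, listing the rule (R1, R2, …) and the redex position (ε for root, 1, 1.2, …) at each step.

a

1. g(0, cons(0, cons(h(cons(cons(h(cons(a, 0)), cons(a, 0)), g(cons(cons(a, a), cons(0, a)), cons(0, a)))), a)))  →  h(h(cons(cons(h(cons(a, 0)), cons(a, 0)), g(cons(cons(a, a), cons(0, a)), cons(0, a)))))   [R2 at ε]
2. h(h(cons(cons(h(cons(a, 0)), cons(a, 0)), g(cons(cons(a, a), cons(0, a)), cons(0, a)))))  →  h(cons(h(cons(a, 0)), cons(a, 0)))   [R1 at 1]
3. h(cons(h(cons(a, 0)), cons(a, 0)))  →  h(cons(a, 0))   [R1 at ε]
4. h(cons(a, 0))  →  a   [R1 at ε]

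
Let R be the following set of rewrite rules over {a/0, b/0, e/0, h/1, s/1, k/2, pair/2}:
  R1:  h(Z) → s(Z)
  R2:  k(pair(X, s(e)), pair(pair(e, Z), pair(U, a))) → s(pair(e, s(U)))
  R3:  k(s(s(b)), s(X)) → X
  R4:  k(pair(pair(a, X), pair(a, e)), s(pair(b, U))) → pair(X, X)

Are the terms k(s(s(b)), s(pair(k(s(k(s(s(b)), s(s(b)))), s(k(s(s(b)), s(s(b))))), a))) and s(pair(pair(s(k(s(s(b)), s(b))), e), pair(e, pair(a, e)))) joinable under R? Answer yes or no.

no — NF(t₁) = pair(s(b), a), NF(t₂) = s(pair(pair(s(b), e), pair(e, pair(a, e))))

Reduce t₁ = k(s(s(b)), s(pair(k(s(k(s(s(b)), s(s(b)))), s(k(s(s(b)), s(s(b))))), a))):
1. k(s(s(b)), s(pair(k(s(k(s(s(b)), s(s(b)))), s(k(s(s(b)), s(s(b))))), a)))  →  pair(k(s(k(s(s(b)), s(s(b)))), s(k(s(s(b)), s(s(b))))), a)   [R3 at ε]
2. pair(k(s(k(s(s(b)), s(s(b)))), s(k(s(s(b)), s(s(b))))), a)  →  pair(k(s(s(b)), s(k(s(s(b)), s(s(b))))), a)   [R3 at 1.1.1]
3. pair(k(s(s(b)), s(k(s(s(b)), s(s(b))))), a)  →  pair(k(s(s(b)), s(s(b))), a)   [R3 at 1]
4. pair(k(s(s(b)), s(s(b))), a)  →  pair(s(b), a)   [R3 at 1]

Reduce t₂ = s(pair(pair(s(k(s(s(b)), s(b))), e), pair(e, pair(a, e)))):
1. s(pair(pair(s(k(s(s(b)), s(b))), e), pair(e, pair(a, e))))  →  s(pair(pair(s(b), e), pair(e, pair(a, e))))   [R3 at 1.1.1.1]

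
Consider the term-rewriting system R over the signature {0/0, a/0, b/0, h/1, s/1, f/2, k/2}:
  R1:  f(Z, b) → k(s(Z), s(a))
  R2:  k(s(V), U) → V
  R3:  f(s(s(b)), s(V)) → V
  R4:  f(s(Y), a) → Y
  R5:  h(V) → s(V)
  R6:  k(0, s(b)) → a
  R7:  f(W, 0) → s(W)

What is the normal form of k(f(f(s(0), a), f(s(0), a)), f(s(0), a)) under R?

1. k(f(f(s(0), a), f(s(0), a)), f(s(0), a))  →  k(f(0, f(s(0), a)), f(s(0), a))   [R4 at 1.1]
2. k(f(0, f(s(0), a)), f(s(0), a))  →  k(f(0, 0), f(s(0), a))   [R4 at 1.2]
3. k(f(0, 0), f(s(0), a))  →  k(s(0), f(s(0), a))   [R7 at 1]
4. k(s(0), f(s(0), a))  →  0   [R2 at ε]

0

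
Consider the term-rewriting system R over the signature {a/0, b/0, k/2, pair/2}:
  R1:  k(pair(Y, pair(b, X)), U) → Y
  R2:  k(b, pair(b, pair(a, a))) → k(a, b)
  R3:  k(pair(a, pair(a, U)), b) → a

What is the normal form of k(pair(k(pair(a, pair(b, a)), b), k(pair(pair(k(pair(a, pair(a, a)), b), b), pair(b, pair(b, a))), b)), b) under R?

a

1. k(pair(k(pair(a, pair(b, a)), b), k(pair(pair(k(pair(a, pair(a, a)), b), b), pair(b, pair(b, a))), b)), b)  →  k(pair(a, k(pair(pair(k(pair(a, pair(a, a)), b), b), pair(b, pair(b, a))), b)), b)   [R1 at 1.1]
2. k(pair(a, k(pair(pair(k(pair(a, pair(a, a)), b), b), pair(b, pair(b, a))), b)), b)  →  k(pair(a, pair(k(pair(a, pair(a, a)), b), b)), b)   [R1 at 1.2]
3. k(pair(a, pair(k(pair(a, pair(a, a)), b), b)), b)  →  k(pair(a, pair(a, b)), b)   [R3 at 1.2.1]
4. k(pair(a, pair(a, b)), b)  →  a   [R3 at ε]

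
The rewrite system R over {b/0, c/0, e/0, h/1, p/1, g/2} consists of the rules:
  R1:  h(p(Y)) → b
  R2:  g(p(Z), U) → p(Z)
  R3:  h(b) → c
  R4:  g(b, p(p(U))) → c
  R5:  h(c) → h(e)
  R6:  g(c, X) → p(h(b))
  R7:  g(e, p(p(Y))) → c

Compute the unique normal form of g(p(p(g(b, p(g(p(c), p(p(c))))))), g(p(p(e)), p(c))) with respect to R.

p(p(c))

1. g(p(p(g(b, p(g(p(c), p(p(c))))))), g(p(p(e)), p(c)))  →  p(p(g(b, p(g(p(c), p(p(c)))))))   [R2 at ε]
2. p(p(g(b, p(g(p(c), p(p(c)))))))  →  p(p(g(b, p(p(c)))))   [R2 at 1.1.2.1]
3. p(p(g(b, p(p(c)))))  →  p(p(c))   [R4 at 1.1]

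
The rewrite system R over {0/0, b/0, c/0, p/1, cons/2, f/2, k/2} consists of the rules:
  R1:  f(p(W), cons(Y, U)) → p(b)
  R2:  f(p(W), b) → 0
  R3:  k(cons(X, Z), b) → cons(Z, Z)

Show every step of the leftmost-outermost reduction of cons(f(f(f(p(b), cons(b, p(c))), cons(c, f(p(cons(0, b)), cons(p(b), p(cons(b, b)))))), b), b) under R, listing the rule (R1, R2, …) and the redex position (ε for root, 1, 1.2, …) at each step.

1. cons(f(f(f(p(b), cons(b, p(c))), cons(c, f(p(cons(0, b)), cons(p(b), p(cons(b, b)))))), b), b)  →  cons(f(f(p(b), cons(c, f(p(cons(0, b)), cons(p(b), p(cons(b, b)))))), b), b)   [R1 at 1.1.1]
2. cons(f(f(p(b), cons(c, f(p(cons(0, b)), cons(p(b), p(cons(b, b)))))), b), b)  →  cons(f(p(b), b), b)   [R1 at 1.1]
3. cons(f(p(b), b), b)  →  cons(0, b)   [R2 at 1]

cons(0, b)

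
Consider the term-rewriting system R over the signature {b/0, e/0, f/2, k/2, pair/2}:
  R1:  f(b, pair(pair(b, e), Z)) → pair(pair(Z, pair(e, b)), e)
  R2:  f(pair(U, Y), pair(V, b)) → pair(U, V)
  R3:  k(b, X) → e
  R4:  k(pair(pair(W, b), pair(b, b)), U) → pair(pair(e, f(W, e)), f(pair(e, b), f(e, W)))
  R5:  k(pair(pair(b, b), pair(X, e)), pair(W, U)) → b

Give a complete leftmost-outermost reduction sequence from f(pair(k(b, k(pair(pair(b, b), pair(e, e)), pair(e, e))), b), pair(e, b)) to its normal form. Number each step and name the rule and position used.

pair(e, e)

1. f(pair(k(b, k(pair(pair(b, b), pair(e, e)), pair(e, e))), b), pair(e, b))  →  pair(k(b, k(pair(pair(b, b), pair(e, e)), pair(e, e))), e)   [R2 at ε]
2. pair(k(b, k(pair(pair(b, b), pair(e, e)), pair(e, e))), e)  →  pair(e, e)   [R3 at 1]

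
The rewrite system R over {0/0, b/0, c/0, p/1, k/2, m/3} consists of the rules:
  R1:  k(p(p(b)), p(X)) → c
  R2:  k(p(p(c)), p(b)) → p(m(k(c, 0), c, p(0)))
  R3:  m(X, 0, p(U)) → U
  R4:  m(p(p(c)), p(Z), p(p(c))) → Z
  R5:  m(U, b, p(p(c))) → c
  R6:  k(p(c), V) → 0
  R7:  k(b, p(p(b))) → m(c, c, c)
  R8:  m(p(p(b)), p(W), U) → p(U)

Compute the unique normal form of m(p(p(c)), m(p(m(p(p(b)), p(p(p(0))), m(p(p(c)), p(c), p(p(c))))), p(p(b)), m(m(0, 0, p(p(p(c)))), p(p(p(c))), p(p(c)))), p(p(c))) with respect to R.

b

1. m(p(p(c)), m(p(m(p(p(b)), p(p(p(0))), m(p(p(c)), p(c), p(p(c))))), p(p(b)), m(m(0, 0, p(p(p(c)))), p(p(p(c))), p(p(c)))), p(p(c)))  →  m(p(p(c)), m(p(p(m(p(p(c)), p(c), p(p(c))))), p(p(b)), m(m(0, 0, p(p(p(c)))), p(p(p(c))), p(p(c)))), p(p(c)))   [R8 at 2.1.1]
2. m(p(p(c)), m(p(p(m(p(p(c)), p(c), p(p(c))))), p(p(b)), m(m(0, 0, p(p(p(c)))), p(p(p(c))), p(p(c)))), p(p(c)))  →  m(p(p(c)), m(p(p(c)), p(p(b)), m(m(0, 0, p(p(p(c)))), p(p(p(c))), p(p(c)))), p(p(c)))   [R4 at 2.1.1.1]
3. m(p(p(c)), m(p(p(c)), p(p(b)), m(m(0, 0, p(p(p(c)))), p(p(p(c))), p(p(c)))), p(p(c)))  →  m(p(p(c)), m(p(p(c)), p(p(b)), m(p(p(c)), p(p(p(c))), p(p(c)))), p(p(c)))   [R3 at 2.3.1]
4. m(p(p(c)), m(p(p(c)), p(p(b)), m(p(p(c)), p(p(p(c))), p(p(c)))), p(p(c)))  →  m(p(p(c)), m(p(p(c)), p(p(b)), p(p(c))), p(p(c)))   [R4 at 2.3]
5. m(p(p(c)), m(p(p(c)), p(p(b)), p(p(c))), p(p(c)))  →  m(p(p(c)), p(b), p(p(c)))   [R4 at 2]
6. m(p(p(c)), p(b), p(p(c)))  →  b   [R4 at ε]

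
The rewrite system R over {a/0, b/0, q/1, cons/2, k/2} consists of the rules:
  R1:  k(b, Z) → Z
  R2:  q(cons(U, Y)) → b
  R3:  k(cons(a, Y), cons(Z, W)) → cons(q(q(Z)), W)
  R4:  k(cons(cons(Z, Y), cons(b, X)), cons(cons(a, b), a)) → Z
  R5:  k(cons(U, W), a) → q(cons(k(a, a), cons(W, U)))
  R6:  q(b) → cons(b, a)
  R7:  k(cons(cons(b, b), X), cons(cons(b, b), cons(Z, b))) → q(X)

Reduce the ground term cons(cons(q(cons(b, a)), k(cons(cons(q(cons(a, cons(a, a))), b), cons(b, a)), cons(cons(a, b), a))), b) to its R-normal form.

cons(cons(b, b), b)

1. cons(cons(q(cons(b, a)), k(cons(cons(q(cons(a, cons(a, a))), b), cons(b, a)), cons(cons(a, b), a))), b)  →  cons(cons(b, k(cons(cons(q(cons(a, cons(a, a))), b), cons(b, a)), cons(cons(a, b), a))), b)   [R2 at 1.1]
2. cons(cons(b, k(cons(cons(q(cons(a, cons(a, a))), b), cons(b, a)), cons(cons(a, b), a))), b)  →  cons(cons(b, q(cons(a, cons(a, a)))), b)   [R4 at 1.2]
3. cons(cons(b, q(cons(a, cons(a, a)))), b)  →  cons(cons(b, b), b)   [R2 at 1.2]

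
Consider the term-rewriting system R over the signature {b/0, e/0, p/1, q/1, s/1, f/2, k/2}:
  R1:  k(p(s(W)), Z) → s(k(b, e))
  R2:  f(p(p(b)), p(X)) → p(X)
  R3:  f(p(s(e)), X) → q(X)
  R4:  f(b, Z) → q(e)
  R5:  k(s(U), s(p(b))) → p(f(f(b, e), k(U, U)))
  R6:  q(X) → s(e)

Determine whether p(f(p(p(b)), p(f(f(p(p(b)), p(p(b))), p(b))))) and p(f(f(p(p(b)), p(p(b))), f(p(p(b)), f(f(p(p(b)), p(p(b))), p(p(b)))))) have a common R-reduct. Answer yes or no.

yes — NF(t₁) = p(p(p(b))), NF(t₂) = p(p(p(b)))

Reduce t₁ = p(f(p(p(b)), p(f(f(p(p(b)), p(p(b))), p(b))))):
1. p(f(p(p(b)), p(f(f(p(p(b)), p(p(b))), p(b)))))  →  p(p(f(f(p(p(b)), p(p(b))), p(b))))   [R2 at 1]
2. p(p(f(f(p(p(b)), p(p(b))), p(b))))  →  p(p(f(p(p(b)), p(b))))   [R2 at 1.1.1]
3. p(p(f(p(p(b)), p(b))))  →  p(p(p(b)))   [R2 at 1.1]

Reduce t₂ = p(f(f(p(p(b)), p(p(b))), f(p(p(b)), f(f(p(p(b)), p(p(b))), p(p(b)))))):
1. p(f(f(p(p(b)), p(p(b))), f(p(p(b)), f(f(p(p(b)), p(p(b))), p(p(b))))))  →  p(f(p(p(b)), f(p(p(b)), f(f(p(p(b)), p(p(b))), p(p(b))))))   [R2 at 1.1]
2. p(f(p(p(b)), f(p(p(b)), f(f(p(p(b)), p(p(b))), p(p(b))))))  →  p(f(p(p(b)), f(p(p(b)), f(p(p(b)), p(p(b))))))   [R2 at 1.2.2.1]
3. p(f(p(p(b)), f(p(p(b)), f(p(p(b)), p(p(b))))))  →  p(f(p(p(b)), f(p(p(b)), p(p(b)))))   [R2 at 1.2.2]
4. p(f(p(p(b)), f(p(p(b)), p(p(b)))))  →  p(f(p(p(b)), p(p(b))))   [R2 at 1.2]
5. p(f(p(p(b)), p(p(b))))  →  p(p(p(b)))   [R2 at 1]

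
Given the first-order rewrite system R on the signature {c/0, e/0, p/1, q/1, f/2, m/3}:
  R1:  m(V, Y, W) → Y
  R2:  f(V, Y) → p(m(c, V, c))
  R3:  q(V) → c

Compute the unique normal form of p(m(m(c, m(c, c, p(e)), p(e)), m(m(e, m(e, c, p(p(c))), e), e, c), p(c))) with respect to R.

1. p(m(m(c, m(c, c, p(e)), p(e)), m(m(e, m(e, c, p(p(c))), e), e, c), p(c)))  →  p(m(m(e, m(e, c, p(p(c))), e), e, c))   [R1 at 1]
2. p(m(m(e, m(e, c, p(p(c))), e), e, c))  →  p(e)   [R1 at 1]

p(e)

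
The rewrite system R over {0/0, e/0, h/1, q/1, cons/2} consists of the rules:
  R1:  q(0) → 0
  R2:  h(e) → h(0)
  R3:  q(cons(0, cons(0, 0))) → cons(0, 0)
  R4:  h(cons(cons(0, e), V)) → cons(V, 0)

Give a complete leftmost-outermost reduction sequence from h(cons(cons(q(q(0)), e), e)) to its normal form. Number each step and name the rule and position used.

1. h(cons(cons(q(q(0)), e), e))  →  h(cons(cons(q(0), e), e))   [R1 at 1.1.1.1]
2. h(cons(cons(q(0), e), e))  →  h(cons(cons(0, e), e))   [R1 at 1.1.1]
3. h(cons(cons(0, e), e))  →  cons(e, 0)   [R4 at ε]

cons(e, 0)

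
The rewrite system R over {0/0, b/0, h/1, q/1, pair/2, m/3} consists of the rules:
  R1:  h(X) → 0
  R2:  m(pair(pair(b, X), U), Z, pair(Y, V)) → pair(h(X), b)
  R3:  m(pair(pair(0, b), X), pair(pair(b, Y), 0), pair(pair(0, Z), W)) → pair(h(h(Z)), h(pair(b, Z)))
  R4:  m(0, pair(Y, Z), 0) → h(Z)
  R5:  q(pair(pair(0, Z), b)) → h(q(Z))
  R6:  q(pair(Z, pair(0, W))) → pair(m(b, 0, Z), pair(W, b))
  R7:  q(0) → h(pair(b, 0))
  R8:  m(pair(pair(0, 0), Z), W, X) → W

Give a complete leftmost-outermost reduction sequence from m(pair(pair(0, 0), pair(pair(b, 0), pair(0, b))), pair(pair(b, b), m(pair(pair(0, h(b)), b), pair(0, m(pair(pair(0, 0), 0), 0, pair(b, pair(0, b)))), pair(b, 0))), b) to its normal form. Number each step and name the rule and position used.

pair(pair(b, b), pair(0, 0))

1. m(pair(pair(0, 0), pair(pair(b, 0), pair(0, b))), pair(pair(b, b), m(pair(pair(0, h(b)), b), pair(0, m(pair(pair(0, 0), 0), 0, pair(b, pair(0, b)))), pair(b, 0))), b)  →  pair(pair(b, b), m(pair(pair(0, h(b)), b), pair(0, m(pair(pair(0, 0), 0), 0, pair(b, pair(0, b)))), pair(b, 0)))   [R8 at ε]
2. pair(pair(b, b), m(pair(pair(0, h(b)), b), pair(0, m(pair(pair(0, 0), 0), 0, pair(b, pair(0, b)))), pair(b, 0)))  →  pair(pair(b, b), m(pair(pair(0, 0), b), pair(0, m(pair(pair(0, 0), 0), 0, pair(b, pair(0, b)))), pair(b, 0)))   [R1 at 2.1.1.2]
3. pair(pair(b, b), m(pair(pair(0, 0), b), pair(0, m(pair(pair(0, 0), 0), 0, pair(b, pair(0, b)))), pair(b, 0)))  →  pair(pair(b, b), pair(0, m(pair(pair(0, 0), 0), 0, pair(b, pair(0, b)))))   [R8 at 2]
4. pair(pair(b, b), pair(0, m(pair(pair(0, 0), 0), 0, pair(b, pair(0, b)))))  →  pair(pair(b, b), pair(0, 0))   [R8 at 2.2]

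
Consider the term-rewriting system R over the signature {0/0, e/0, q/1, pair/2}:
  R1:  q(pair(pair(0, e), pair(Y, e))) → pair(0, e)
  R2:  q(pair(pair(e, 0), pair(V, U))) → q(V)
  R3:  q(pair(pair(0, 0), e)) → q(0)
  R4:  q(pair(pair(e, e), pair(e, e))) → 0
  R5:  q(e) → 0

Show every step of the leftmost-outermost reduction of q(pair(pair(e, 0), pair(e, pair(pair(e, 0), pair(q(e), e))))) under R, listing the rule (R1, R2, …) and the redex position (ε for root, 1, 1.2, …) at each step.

0

1. q(pair(pair(e, 0), pair(e, pair(pair(e, 0), pair(q(e), e)))))  →  q(e)   [R2 at ε]
2. q(e)  →  0   [R5 at ε]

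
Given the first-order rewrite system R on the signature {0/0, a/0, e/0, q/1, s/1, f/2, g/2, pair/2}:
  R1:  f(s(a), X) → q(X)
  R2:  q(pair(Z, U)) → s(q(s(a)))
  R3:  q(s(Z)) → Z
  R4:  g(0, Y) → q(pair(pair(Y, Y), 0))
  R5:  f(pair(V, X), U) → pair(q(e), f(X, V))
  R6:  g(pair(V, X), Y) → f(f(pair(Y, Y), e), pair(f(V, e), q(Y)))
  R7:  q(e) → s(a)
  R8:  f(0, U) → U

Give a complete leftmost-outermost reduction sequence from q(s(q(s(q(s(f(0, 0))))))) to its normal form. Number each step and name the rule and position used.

1. q(s(q(s(q(s(f(0, 0)))))))  →  q(s(q(s(f(0, 0)))))   [R3 at ε]
2. q(s(q(s(f(0, 0)))))  →  q(s(f(0, 0)))   [R3 at ε]
3. q(s(f(0, 0)))  →  f(0, 0)   [R3 at ε]
4. f(0, 0)  →  0   [R8 at ε]

0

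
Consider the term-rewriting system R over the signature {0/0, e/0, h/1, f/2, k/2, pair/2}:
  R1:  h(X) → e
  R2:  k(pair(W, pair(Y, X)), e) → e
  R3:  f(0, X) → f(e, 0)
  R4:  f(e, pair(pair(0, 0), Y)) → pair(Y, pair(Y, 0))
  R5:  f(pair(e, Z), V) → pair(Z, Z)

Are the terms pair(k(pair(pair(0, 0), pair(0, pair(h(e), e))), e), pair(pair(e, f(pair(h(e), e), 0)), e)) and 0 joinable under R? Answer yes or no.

Reduce t₁ = pair(k(pair(pair(0, 0), pair(0, pair(h(e), e))), e), pair(pair(e, f(pair(h(e), e), 0)), e)):
1. pair(k(pair(pair(0, 0), pair(0, pair(h(e), e))), e), pair(pair(e, f(pair(h(e), e), 0)), e))  →  pair(e, pair(pair(e, f(pair(h(e), e), 0)), e))   [R2 at 1]
2. pair(e, pair(pair(e, f(pair(h(e), e), 0)), e))  →  pair(e, pair(pair(e, f(pair(e, e), 0)), e))   [R1 at 2.1.2.1.1]
3. pair(e, pair(pair(e, f(pair(e, e), 0)), e))  →  pair(e, pair(pair(e, pair(e, e)), e))   [R5 at 2.1.2]

Reduce t₂ = 0:

no — NF(t₁) = pair(e, pair(pair(e, pair(e, e)), e)), NF(t₂) = 0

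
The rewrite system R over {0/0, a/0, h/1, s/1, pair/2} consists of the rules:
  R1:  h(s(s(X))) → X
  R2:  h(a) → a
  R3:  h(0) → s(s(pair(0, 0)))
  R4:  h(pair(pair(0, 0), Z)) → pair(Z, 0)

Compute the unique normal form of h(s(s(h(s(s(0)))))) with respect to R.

0

1. h(s(s(h(s(s(0))))))  →  h(s(s(0)))   [R1 at ε]
2. h(s(s(0)))  →  0   [R1 at ε]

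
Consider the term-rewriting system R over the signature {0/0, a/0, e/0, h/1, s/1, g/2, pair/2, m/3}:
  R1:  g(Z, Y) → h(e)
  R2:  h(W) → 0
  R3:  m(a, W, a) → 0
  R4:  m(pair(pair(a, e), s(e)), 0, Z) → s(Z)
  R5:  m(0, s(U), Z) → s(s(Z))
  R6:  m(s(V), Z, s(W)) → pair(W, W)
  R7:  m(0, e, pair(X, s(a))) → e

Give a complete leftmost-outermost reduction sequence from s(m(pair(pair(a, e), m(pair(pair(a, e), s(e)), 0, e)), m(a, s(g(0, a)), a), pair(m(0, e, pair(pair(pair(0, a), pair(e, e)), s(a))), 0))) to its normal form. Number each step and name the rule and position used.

1. s(m(pair(pair(a, e), m(pair(pair(a, e), s(e)), 0, e)), m(a, s(g(0, a)), a), pair(m(0, e, pair(pair(pair(0, a), pair(e, e)), s(a))), 0)))  →  s(m(pair(pair(a, e), s(e)), m(a, s(g(0, a)), a), pair(m(0, e, pair(pair(pair(0, a), pair(e, e)), s(a))), 0)))   [R4 at 1.1.2]
2. s(m(pair(pair(a, e), s(e)), m(a, s(g(0, a)), a), pair(m(0, e, pair(pair(pair(0, a), pair(e, e)), s(a))), 0)))  →  s(m(pair(pair(a, e), s(e)), 0, pair(m(0, e, pair(pair(pair(0, a), pair(e, e)), s(a))), 0)))   [R3 at 1.2]
3. s(m(pair(pair(a, e), s(e)), 0, pair(m(0, e, pair(pair(pair(0, a), pair(e, e)), s(a))), 0)))  →  s(s(pair(m(0, e, pair(pair(pair(0, a), pair(e, e)), s(a))), 0)))   [R4 at 1]
4. s(s(pair(m(0, e, pair(pair(pair(0, a), pair(e, e)), s(a))), 0)))  →  s(s(pair(e, 0)))   [R7 at 1.1.1]

s(s(pair(e, 0)))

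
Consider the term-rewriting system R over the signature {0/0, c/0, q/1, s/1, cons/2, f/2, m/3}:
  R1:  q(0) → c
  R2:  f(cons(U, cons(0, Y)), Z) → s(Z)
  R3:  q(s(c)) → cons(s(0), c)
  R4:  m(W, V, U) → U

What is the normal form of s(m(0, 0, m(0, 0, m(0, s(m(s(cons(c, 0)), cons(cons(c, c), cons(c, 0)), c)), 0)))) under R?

1. s(m(0, 0, m(0, 0, m(0, s(m(s(cons(c, 0)), cons(cons(c, c), cons(c, 0)), c)), 0))))  →  s(m(0, 0, m(0, s(m(s(cons(c, 0)), cons(cons(c, c), cons(c, 0)), c)), 0)))   [R4 at 1]
2. s(m(0, 0, m(0, s(m(s(cons(c, 0)), cons(cons(c, c), cons(c, 0)), c)), 0)))  →  s(m(0, s(m(s(cons(c, 0)), cons(cons(c, c), cons(c, 0)), c)), 0))   [R4 at 1]
3. s(m(0, s(m(s(cons(c, 0)), cons(cons(c, c), cons(c, 0)), c)), 0))  →  s(0)   [R4 at 1]

s(0)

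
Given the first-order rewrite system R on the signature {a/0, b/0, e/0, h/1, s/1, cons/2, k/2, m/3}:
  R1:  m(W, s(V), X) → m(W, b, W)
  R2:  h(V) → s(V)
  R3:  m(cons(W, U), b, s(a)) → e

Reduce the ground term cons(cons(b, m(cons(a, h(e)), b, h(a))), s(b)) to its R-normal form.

cons(cons(b, e), s(b))

1. cons(cons(b, m(cons(a, h(e)), b, h(a))), s(b))  →  cons(cons(b, m(cons(a, s(e)), b, h(a))), s(b))   [R2 at 1.2.1.2]
2. cons(cons(b, m(cons(a, s(e)), b, h(a))), s(b))  →  cons(cons(b, m(cons(a, s(e)), b, s(a))), s(b))   [R2 at 1.2.3]
3. cons(cons(b, m(cons(a, s(e)), b, s(a))), s(b))  →  cons(cons(b, e), s(b))   [R3 at 1.2]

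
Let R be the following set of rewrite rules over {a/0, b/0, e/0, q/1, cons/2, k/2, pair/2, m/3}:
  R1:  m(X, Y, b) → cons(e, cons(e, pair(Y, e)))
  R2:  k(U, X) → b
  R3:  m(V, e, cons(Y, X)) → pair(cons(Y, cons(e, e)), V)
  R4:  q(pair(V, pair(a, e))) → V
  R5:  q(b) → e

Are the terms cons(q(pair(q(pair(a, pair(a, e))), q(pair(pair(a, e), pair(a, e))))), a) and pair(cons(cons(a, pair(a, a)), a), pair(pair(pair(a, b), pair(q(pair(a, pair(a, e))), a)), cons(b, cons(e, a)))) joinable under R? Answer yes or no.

no — NF(t₁) = cons(a, a), NF(t₂) = pair(cons(cons(a, pair(a, a)), a), pair(pair(pair(a, b), pair(a, a)), cons(b, cons(e, a))))

Reduce t₁ = cons(q(pair(q(pair(a, pair(a, e))), q(pair(pair(a, e), pair(a, e))))), a):
1. cons(q(pair(q(pair(a, pair(a, e))), q(pair(pair(a, e), pair(a, e))))), a)  →  cons(q(pair(a, q(pair(pair(a, e), pair(a, e))))), a)   [R4 at 1.1.1]
2. cons(q(pair(a, q(pair(pair(a, e), pair(a, e))))), a)  →  cons(q(pair(a, pair(a, e))), a)   [R4 at 1.1.2]
3. cons(q(pair(a, pair(a, e))), a)  →  cons(a, a)   [R4 at 1]

Reduce t₂ = pair(cons(cons(a, pair(a, a)), a), pair(pair(pair(a, b), pair(q(pair(a, pair(a, e))), a)), cons(b, cons(e, a)))):
1. pair(cons(cons(a, pair(a, a)), a), pair(pair(pair(a, b), pair(q(pair(a, pair(a, e))), a)), cons(b, cons(e, a))))  →  pair(cons(cons(a, pair(a, a)), a), pair(pair(pair(a, b), pair(a, a)), cons(b, cons(e, a))))   [R4 at 2.1.2.1]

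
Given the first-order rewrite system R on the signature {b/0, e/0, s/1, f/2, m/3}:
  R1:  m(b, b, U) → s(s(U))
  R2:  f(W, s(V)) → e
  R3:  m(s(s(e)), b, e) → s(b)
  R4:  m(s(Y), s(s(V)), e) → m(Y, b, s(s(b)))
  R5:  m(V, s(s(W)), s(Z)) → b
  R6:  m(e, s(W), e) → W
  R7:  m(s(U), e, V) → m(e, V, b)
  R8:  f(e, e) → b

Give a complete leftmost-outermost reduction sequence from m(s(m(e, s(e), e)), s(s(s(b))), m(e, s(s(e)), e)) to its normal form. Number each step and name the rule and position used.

1. m(s(m(e, s(e), e)), s(s(s(b))), m(e, s(s(e)), e))  →  m(s(e), s(s(s(b))), m(e, s(s(e)), e))   [R6 at 1.1]
2. m(s(e), s(s(s(b))), m(e, s(s(e)), e))  →  m(s(e), s(s(s(b))), s(e))   [R6 at 3]
3. m(s(e), s(s(s(b))), s(e))  →  b   [R5 at ε]

b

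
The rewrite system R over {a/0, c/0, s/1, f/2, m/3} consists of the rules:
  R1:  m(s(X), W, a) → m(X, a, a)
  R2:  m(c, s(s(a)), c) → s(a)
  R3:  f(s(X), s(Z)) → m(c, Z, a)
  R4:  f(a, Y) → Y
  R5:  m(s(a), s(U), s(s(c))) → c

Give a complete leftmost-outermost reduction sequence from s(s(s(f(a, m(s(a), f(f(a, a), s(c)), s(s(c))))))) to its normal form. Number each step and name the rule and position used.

s(s(s(c)))

1. s(s(s(f(a, m(s(a), f(f(a, a), s(c)), s(s(c)))))))  →  s(s(s(m(s(a), f(f(a, a), s(c)), s(s(c))))))   [R4 at 1.1.1]
2. s(s(s(m(s(a), f(f(a, a), s(c)), s(s(c))))))  →  s(s(s(m(s(a), f(a, s(c)), s(s(c))))))   [R4 at 1.1.1.2.1]
3. s(s(s(m(s(a), f(a, s(c)), s(s(c))))))  →  s(s(s(m(s(a), s(c), s(s(c))))))   [R4 at 1.1.1.2]
4. s(s(s(m(s(a), s(c), s(s(c))))))  →  s(s(s(c)))   [R5 at 1.1.1]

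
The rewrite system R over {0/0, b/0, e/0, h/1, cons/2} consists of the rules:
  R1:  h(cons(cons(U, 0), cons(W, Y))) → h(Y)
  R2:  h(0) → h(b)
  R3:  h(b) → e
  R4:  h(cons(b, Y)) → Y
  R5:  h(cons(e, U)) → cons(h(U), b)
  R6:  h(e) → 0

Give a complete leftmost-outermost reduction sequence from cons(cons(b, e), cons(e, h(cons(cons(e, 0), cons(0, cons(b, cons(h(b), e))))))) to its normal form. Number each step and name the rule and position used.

cons(cons(b, e), cons(e, cons(e, e)))

1. cons(cons(b, e), cons(e, h(cons(cons(e, 0), cons(0, cons(b, cons(h(b), e)))))))  →  cons(cons(b, e), cons(e, h(cons(b, cons(h(b), e)))))   [R1 at 2.2]
2. cons(cons(b, e), cons(e, h(cons(b, cons(h(b), e)))))  →  cons(cons(b, e), cons(e, cons(h(b), e)))   [R4 at 2.2]
3. cons(cons(b, e), cons(e, cons(h(b), e)))  →  cons(cons(b, e), cons(e, cons(e, e)))   [R3 at 2.2.1]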